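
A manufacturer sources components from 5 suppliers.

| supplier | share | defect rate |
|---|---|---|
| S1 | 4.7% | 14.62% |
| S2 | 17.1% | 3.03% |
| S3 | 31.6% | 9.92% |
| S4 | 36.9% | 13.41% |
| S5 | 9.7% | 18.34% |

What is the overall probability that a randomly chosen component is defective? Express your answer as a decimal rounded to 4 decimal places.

P(D) = P(D|S1)·P(S1) + P(D|S2)·P(S2) + P(D|S3)·P(S3) + P(D|S4)·P(S4) + P(D|S5)·P(S5)
      = 0.1462·0.047 + 0.0303·0.171 + 0.0992·0.316 + 0.1341·0.369 + 0.1834·0.097
      = 0.0068714 + 0.0051813 + 0.0313472 + 0.0494829 + 0.0177898 = 0.1106726

0.1107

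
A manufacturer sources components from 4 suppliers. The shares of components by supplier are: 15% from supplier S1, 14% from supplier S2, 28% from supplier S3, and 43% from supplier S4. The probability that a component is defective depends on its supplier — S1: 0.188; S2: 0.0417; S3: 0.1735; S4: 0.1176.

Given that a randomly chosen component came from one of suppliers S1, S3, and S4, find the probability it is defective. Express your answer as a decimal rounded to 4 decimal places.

0.1481

Let S = {S1, S3, S4}.
P(S) = 0.15 + 0.28 + 0.43 = 0.86.
P(D ∩ S) = 0.188·0.15 + 0.1735·0.28 + 0.1176·0.43 = 0.0282 + 0.04858 + 0.050568 = 0.127348.
P(D | S) = 0.127348 / 0.86 = 0.148079…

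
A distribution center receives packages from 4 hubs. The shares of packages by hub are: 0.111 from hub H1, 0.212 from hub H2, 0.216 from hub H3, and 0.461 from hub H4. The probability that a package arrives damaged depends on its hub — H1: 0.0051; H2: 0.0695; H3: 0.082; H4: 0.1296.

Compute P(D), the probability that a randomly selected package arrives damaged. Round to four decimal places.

0.0928

P(D) = P(D|H1)·P(H1) + P(D|H2)·P(H2) + P(D|H3)·P(H3) + P(D|H4)·P(H4)
      = 0.0051·0.111 + 0.0695·0.212 + 0.082·0.216 + 0.1296·0.461
      = 0.0005661 + 0.014734 + 0.017712 + 0.0597456 = 0.0927577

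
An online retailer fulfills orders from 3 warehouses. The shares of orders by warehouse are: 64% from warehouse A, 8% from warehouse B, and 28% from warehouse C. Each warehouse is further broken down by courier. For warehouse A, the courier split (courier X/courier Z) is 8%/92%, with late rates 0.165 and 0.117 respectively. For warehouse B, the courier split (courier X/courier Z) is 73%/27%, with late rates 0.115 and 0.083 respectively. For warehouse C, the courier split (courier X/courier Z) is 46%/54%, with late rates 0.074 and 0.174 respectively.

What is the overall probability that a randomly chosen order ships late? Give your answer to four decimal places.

P(L|A) = 0.08·0.165 + 0.92·0.117 = 0.0132 + 0.10764 = 0.12084
P(L|B) = 0.73·0.115 + 0.27·0.083 = 0.08395 + 0.02241 = 0.10636
P(L|C) = 0.46·0.074 + 0.54·0.174 = 0.03404 + 0.09396 = 0.128
Then overall,
P(L) = 0.64·0.12084 + 0.08·0.10636 + 0.28·0.128
      = 0.0773376 + 0.0085088 + 0.03584 = 0.1216864

P(L) ≈ 0.1217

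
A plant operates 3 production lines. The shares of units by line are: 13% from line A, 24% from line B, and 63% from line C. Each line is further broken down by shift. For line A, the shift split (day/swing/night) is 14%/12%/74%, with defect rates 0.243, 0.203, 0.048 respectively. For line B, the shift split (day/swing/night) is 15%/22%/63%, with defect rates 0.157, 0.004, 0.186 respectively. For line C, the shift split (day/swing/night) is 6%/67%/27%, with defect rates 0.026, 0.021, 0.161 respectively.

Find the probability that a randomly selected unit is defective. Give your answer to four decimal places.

0.0834

P(D|A) = 0.14·0.243 + 0.12·0.203 + 0.74·0.048 = 0.03402 + 0.02436 + 0.03552 = 0.0939
P(D|B) = 0.15·0.157 + 0.22·0.004 + 0.63·0.186 = 0.02355 + 0.00088 + 0.11718 = 0.14161
P(D|C) = 0.06·0.026 + 0.67·0.021 + 0.27·0.161 = 0.00156 + 0.01407 + 0.04347 = 0.0591
Then overall,
P(D) = 0.13·0.0939 + 0.24·0.14161 + 0.63·0.0591
      = 0.012207 + 0.0339864 + 0.037233 = 0.0834264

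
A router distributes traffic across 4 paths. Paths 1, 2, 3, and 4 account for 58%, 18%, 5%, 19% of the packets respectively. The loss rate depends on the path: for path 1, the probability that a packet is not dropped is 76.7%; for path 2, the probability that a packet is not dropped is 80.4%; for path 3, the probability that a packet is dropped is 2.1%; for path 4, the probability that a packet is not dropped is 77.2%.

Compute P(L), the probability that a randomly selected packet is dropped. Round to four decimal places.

P(L) ≈ 0.2148

P(L|1) = 1 − 0.767 = 0.233.
P(L|2) = 1 − 0.804 = 0.196.
P(L|4) = 1 − 0.772 = 0.228.
P(L) = P(L|1)·P(1) + P(L|2)·P(2) + P(L|3)·P(3) + P(L|4)·P(4)
      = 0.233·0.58 + 0.196·0.18 + 0.021·0.05 + 0.228·0.19
      = 0.13514 + 0.03528 + 0.00105 + 0.04332 = 0.21479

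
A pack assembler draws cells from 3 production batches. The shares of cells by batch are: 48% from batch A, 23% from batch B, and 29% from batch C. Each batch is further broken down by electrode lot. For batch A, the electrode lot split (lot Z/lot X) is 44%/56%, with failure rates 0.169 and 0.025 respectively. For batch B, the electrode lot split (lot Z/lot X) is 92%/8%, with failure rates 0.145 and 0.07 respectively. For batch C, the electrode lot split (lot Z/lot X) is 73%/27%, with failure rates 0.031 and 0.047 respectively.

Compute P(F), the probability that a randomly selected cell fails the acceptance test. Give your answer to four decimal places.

P(F|A) = 0.44·0.169 + 0.56·0.025 = 0.07436 + 0.014 = 0.08836
P(F|B) = 0.92·0.145 + 0.08·0.07 = 0.1334 + 0.0056 = 0.139
P(F|C) = 0.73·0.031 + 0.27·0.047 = 0.02263 + 0.01269 = 0.03532
By total probability over the outer partition,
P(F) = 0.48·0.08836 + 0.23·0.139 + 0.29·0.03532
      = 0.0424128 + 0.03197 + 0.0102428 = 0.0846256

0.0846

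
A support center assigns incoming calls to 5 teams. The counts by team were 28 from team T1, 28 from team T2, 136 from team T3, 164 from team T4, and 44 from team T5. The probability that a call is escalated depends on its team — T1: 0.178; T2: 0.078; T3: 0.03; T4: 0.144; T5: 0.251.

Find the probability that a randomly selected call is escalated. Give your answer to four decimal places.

0.1148

Total: 28 + 28 + 136 + 164 + 44 = 400.
P(T1) = 28/400 = 0.07. P(T2) = 28/400 = 0.07. P(T3) = 136/400 = 0.34. P(T4) = 164/400 = 0.41. P(T5) = 44/400 = 0.11.
P(E) = P(E|T1)·P(T1) + P(E|T2)·P(T2) + P(E|T3)·P(T3) + P(E|T4)·P(T4) + P(E|T5)·P(T5)
      = 0.178·0.07 + 0.078·0.07 + 0.03·0.34 + 0.144·0.41 + 0.251·0.11
      = 0.01246 + 0.00546 + 0.0102 + 0.05904 + 0.02761 = 0.11477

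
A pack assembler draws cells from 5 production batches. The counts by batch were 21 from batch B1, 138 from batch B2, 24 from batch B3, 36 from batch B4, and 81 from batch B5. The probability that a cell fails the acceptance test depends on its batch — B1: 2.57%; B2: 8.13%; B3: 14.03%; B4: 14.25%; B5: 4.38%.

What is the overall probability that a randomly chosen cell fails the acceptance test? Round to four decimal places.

0.0793

Total: 21 + 138 + 24 + 36 + 81 = 300.
P(B1) = 21/300 = 0.07. P(B2) = 138/300 = 0.46. P(B3) = 24/300 = 0.08. P(B4) = 36/300 = 0.12. P(B5) = 81/300 = 0.27.
P(F) = P(F|B1)·P(B1) + P(F|B2)·P(B2) + P(F|B3)·P(B3) + P(F|B4)·P(B4) + P(F|B5)·P(B5)
      = 0.0257·0.07 + 0.0813·0.46 + 0.1403·0.08 + 0.1425·0.12 + 0.0438·0.27
      = 0.001799 + 0.037398 + 0.011224 + 0.0171 + 0.011826 = 0.079347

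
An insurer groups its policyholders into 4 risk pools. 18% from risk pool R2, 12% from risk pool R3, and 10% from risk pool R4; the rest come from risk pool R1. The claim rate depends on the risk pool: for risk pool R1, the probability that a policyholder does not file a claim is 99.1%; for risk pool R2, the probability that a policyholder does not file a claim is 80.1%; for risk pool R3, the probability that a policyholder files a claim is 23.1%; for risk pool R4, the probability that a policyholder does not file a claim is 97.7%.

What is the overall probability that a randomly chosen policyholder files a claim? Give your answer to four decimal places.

P(C) ≈ 0.0712

P(R1) = 1 − (0.18 + 0.12 + 0.1) = 0.6.
P(C|R1) = 1 − 0.991 = 0.009.
P(C|R2) = 1 − 0.801 = 0.199.
P(C|R4) = 1 − 0.977 = 0.023.
P(C) = P(C|R1)·P(R1) + P(C|R2)·P(R2) + P(C|R3)·P(R3) + P(C|R4)·P(R4)
      = 0.009·0.6 + 0.199·0.18 + 0.231·0.12 + 0.023·0.1
      = 0.0054 + 0.03582 + 0.02772 + 0.0023 = 0.07124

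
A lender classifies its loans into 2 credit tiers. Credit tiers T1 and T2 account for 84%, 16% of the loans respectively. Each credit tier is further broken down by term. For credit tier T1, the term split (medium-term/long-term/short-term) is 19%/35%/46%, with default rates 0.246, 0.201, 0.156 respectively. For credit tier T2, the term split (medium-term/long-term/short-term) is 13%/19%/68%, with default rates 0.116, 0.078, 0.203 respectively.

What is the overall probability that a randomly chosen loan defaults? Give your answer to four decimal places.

P(D|T1) = 0.19·0.246 + 0.35·0.201 + 0.46·0.156 = 0.04674 + 0.07035 + 0.07176 = 0.18885
P(D|T2) = 0.13·0.116 + 0.19·0.078 + 0.68·0.203 = 0.01508 + 0.01482 + 0.13804 = 0.16794
Then overall,
P(D) = 0.84·0.18885 + 0.16·0.16794
      = 0.158634 + 0.0268704 = 0.1855044

P(D) ≈ 0.1855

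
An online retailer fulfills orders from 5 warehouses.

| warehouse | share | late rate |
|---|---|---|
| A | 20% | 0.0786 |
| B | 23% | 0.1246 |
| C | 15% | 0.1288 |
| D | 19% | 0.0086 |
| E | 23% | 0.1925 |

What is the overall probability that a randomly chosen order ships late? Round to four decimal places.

Using total probability over the partition,
P(L) = P(L|A)·P(A) + P(L|B)·P(B) + P(L|C)·P(C) + P(L|D)·P(D) + P(L|E)·P(E)
      = 0.0786·0.2 + 0.1246·0.23 + 0.1288·0.15 + 0.0086·0.19 + 0.1925·0.23
      = 0.01572 + 0.028658 + 0.01932 + 0.001634 + 0.044275 = 0.109607

P(L) ≈ 0.1096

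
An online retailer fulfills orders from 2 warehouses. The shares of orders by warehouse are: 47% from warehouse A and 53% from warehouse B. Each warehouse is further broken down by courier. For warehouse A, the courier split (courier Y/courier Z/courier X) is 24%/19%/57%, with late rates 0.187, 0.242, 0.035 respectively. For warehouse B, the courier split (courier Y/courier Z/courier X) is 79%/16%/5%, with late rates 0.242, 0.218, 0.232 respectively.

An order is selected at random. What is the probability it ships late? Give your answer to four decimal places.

0.1780

P(L|A) = 0.24·0.187 + 0.19·0.242 + 0.57·0.035 = 0.04488 + 0.04598 + 0.01995 = 0.11081
P(L|B) = 0.79·0.242 + 0.16·0.218 + 0.05·0.232 = 0.19118 + 0.03488 + 0.0116 = 0.23766
Then overall,
P(L) = 0.47·0.11081 + 0.53·0.23766
      = 0.0520807 + 0.1259598 = 0.1780405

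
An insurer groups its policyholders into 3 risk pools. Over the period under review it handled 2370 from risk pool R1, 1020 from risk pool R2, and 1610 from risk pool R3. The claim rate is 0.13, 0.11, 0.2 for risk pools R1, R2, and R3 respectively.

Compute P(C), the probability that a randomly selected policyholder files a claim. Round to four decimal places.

Total: 2370 + 1020 + 1610 = 5000.
P(R1) = 2370/5000 = 0.474. P(R2) = 1020/5000 = 0.204. P(R3) = 1610/5000 = 0.322.
P(C) = P(C|R1)·P(R1) + P(C|R2)·P(R2) + P(C|R3)·P(R3)
      = 0.13·0.474 + 0.11·0.204 + 0.2·0.322
      = 0.06162 + 0.02244 + 0.0644 = 0.14846

0.1485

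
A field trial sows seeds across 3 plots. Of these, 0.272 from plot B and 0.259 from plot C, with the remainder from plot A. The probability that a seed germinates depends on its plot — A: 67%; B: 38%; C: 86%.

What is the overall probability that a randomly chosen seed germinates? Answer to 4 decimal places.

P(A) = 1 − (0.272 + 0.259) = 0.469.
Summing over the partition,
P(G) = P(G|A)·P(A) + P(G|B)·P(B) + P(G|C)·P(C)
      = 0.67·0.469 + 0.38·0.272 + 0.86·0.259
      = 0.31423 + 0.10336 + 0.22274 = 0.64033

0.6403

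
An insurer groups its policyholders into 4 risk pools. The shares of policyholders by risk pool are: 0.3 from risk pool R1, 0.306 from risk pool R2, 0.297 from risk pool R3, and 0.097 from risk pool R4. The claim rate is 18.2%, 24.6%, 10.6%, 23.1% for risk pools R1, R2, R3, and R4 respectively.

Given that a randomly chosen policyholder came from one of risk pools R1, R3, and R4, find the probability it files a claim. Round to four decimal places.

Let S = {R1, R3, R4}.
P(S) = 0.3 + 0.297 + 0.097 = 0.694.
P(C ∩ S) = 0.182·0.3 + 0.106·0.297 + 0.231·0.097 = 0.0546 + 0.031482 + 0.022407 = 0.108489.
P(C | S) = 0.108489 / 0.694 = 0.156324…

0.1563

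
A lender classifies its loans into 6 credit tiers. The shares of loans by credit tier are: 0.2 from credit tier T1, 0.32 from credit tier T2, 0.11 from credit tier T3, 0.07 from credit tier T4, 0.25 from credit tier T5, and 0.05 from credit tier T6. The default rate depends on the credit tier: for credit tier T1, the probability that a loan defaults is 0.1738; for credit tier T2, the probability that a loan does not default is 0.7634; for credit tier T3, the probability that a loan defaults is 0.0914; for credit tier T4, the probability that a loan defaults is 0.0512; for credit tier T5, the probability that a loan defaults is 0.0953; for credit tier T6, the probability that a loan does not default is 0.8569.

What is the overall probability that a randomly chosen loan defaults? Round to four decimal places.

P(D|T2) = 1 − 0.7634 = 0.2366.
P(D|T6) = 1 − 0.8569 = 0.1431.
Using total probability over the partition,
P(D) = P(D|T1)·P(T1) + P(D|T2)·P(T2) + P(D|T3)·P(T3) + P(D|T4)·P(T4) + P(D|T5)·P(T5) + P(D|T6)·P(T6)
      = 0.1738·0.2 + 0.2366·0.32 + 0.0914·0.11 + 0.0512·0.07 + 0.0953·0.25 + 0.1431·0.05
      = 0.03476 + 0.075712 + 0.010054 + 0.003584 + 0.023825 + 0.007155 = 0.15509

P(D) ≈ 0.1551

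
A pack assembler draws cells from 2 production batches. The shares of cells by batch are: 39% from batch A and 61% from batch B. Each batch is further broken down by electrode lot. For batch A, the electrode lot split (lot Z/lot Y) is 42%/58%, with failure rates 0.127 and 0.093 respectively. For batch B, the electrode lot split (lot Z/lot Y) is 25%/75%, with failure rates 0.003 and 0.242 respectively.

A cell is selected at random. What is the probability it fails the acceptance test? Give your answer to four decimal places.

P(F) ≈ 0.1530

P(F|A) = 0.42·0.127 + 0.58·0.093 = 0.05334 + 0.05394 = 0.10728
P(F|B) = 0.25·0.003 + 0.75·0.242 = 0.00075 + 0.1815 = 0.18225
By total probability over the outer partition,
P(F) = 0.39·0.10728 + 0.61·0.18225
      = 0.0418392 + 0.1111725 = 0.1530117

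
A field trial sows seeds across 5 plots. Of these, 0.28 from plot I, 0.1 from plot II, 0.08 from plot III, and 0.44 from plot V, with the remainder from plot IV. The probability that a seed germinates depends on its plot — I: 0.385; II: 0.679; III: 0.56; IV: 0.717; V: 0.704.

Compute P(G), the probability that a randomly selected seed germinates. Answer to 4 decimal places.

P(G) ≈ 0.6020

P(IV) = 1 − (0.28 + 0.1 + 0.08 + 0.44) = 0.1.
P(G) = P(G|I)·P(I) + P(G|II)·P(II) + P(G|III)·P(III) + P(G|IV)·P(IV) + P(G|V)·P(V)
      = 0.385·0.28 + 0.679·0.1 + 0.56·0.08 + 0.717·0.1 + 0.704·0.44
      = 0.1078 + 0.0679 + 0.0448 + 0.0717 + 0.30976 = 0.60196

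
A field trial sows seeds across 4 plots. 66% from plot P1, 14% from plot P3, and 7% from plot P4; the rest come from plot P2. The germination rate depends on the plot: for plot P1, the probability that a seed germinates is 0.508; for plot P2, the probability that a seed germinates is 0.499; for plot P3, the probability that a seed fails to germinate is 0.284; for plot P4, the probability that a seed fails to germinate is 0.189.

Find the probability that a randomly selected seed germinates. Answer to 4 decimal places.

P(P2) = 1 − (0.66 + 0.14 + 0.07) = 0.13.
P(G|P3) = 1 − 0.284 = 0.716.
P(G|P4) = 1 − 0.189 = 0.811.
By the law of total probability,
P(G) = P(G|P1)·P(P1) + P(G|P2)·P(P2) + P(G|P3)·P(P3) + P(G|P4)·P(P4)
      = 0.508·0.66 + 0.499·0.13 + 0.716·0.14 + 0.811·0.07
      = 0.33528 + 0.06487 + 0.10024 + 0.05677 = 0.55716

P(G) ≈ 0.5572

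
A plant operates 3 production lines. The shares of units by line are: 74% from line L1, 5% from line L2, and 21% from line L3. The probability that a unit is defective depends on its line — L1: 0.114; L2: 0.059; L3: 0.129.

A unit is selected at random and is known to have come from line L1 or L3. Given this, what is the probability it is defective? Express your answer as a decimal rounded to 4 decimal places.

P(D|S) ≈ 0.1173

Let S = {L1, L3}.
P(S) = 0.74 + 0.21 = 0.95.
P(D ∩ S) = 0.114·0.74 + 0.129·0.21 = 0.08436 + 0.02709 = 0.11145.
P(D | S) = 0.11145 / 0.95 = 0.117316…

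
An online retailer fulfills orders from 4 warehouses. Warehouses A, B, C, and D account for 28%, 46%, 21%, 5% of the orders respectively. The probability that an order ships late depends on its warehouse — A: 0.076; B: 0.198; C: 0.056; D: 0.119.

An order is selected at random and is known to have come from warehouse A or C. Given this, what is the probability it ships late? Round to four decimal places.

0.0674

Let S = {A, C}.
P(S) = 0.28 + 0.21 = 0.49.
P(L ∩ S) = 0.076·0.28 + 0.056·0.21 = 0.02128 + 0.01176 = 0.03304.
P(L | S) = 0.03304 / 0.49 = 0.067429…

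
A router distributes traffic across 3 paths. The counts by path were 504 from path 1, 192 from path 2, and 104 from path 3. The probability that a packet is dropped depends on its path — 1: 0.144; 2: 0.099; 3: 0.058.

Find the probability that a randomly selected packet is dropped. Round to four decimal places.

Total: 504 + 192 + 104 = 800.
P(1) = 504/800 = 0.63. P(2) = 192/800 = 0.24. P(3) = 104/800 = 0.13.
P(L) = P(L|1)·P(1) + P(L|2)·P(2) + P(L|3)·P(3)
      = 0.144·0.63 + 0.099·0.24 + 0.058·0.13
      = 0.09072 + 0.02376 + 0.00754 = 0.12202

0.1220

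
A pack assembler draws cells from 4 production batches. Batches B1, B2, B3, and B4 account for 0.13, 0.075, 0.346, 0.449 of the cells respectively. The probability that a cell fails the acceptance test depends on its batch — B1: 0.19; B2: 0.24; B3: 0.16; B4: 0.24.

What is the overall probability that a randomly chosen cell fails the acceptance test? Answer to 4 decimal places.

Summing over the partition,
P(F) = P(F|B1)·P(B1) + P(F|B2)·P(B2) + P(F|B3)·P(B3) + P(F|B4)·P(B4)
      = 0.19·0.13 + 0.24·0.075 + 0.16·0.346 + 0.24·0.449
      = 0.0247 + 0.018 + 0.05536 + 0.10776 = 0.20582

P(F) ≈ 0.2058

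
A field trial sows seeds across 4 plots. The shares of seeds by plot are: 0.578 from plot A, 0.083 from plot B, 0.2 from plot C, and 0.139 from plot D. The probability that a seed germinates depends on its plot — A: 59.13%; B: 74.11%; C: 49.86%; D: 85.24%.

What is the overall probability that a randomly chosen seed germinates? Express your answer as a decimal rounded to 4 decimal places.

P(G) = P(G|A)·P(A) + P(G|B)·P(B) + P(G|C)·P(C) + P(G|D)·P(D)
      = 0.5913·0.578 + 0.7411·0.083 + 0.4986·0.2 + 0.8524·0.139
      = 0.3417714 + 0.0615113 + 0.09972 + 0.1184836 = 0.6214863

P(G) ≈ 0.6215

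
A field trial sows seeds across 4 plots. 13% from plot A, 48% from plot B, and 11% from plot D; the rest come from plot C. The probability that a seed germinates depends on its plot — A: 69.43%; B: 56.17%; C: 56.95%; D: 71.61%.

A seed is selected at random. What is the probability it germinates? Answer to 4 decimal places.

P(C) = 1 − (0.13 + 0.48 + 0.11) = 0.28.
By the law of total probability,
P(G) = P(G|A)·P(A) + P(G|B)·P(B) + P(G|C)·P(C) + P(G|D)·P(D)
      = 0.6943·0.13 + 0.5617·0.48 + 0.5695·0.28 + 0.7161·0.11
      = 0.090259 + 0.269616 + 0.15946 + 0.078771 = 0.598106

0.5981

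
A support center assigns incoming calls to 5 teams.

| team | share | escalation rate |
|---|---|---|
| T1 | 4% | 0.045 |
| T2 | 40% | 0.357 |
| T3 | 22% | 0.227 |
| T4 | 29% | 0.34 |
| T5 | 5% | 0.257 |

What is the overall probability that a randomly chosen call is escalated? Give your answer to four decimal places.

P(E) = P(E|T1)·P(T1) + P(E|T2)·P(T2) + P(E|T3)·P(T3) + P(E|T4)·P(T4) + P(E|T5)·P(T5)
      = 0.045·0.04 + 0.357·0.4 + 0.227·0.22 + 0.34·0.29 + 0.257·0.05
      = 0.0018 + 0.1428 + 0.04994 + 0.0986 + 0.01285 = 0.30599

P(E) ≈ 0.3060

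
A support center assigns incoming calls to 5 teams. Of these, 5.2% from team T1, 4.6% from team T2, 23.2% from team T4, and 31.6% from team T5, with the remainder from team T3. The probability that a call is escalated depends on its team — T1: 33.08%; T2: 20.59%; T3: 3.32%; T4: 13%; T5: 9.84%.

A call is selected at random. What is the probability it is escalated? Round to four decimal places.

P(E) ≈ 0.0997

P(T3) = 1 − (0.052 + 0.046 + 0.232 + 0.316) = 0.354.
P(E) = P(E|T1)·P(T1) + P(E|T2)·P(T2) + P(E|T3)·P(T3) + P(E|T4)·P(T4) + P(E|T5)·P(T5)
      = 0.3308·0.052 + 0.2059·0.046 + 0.0332·0.354 + 0.13·0.232 + 0.0984·0.316
      = 0.0172016 + 0.0094714 + 0.0117528 + 0.03016 + 0.0310944 = 0.0996802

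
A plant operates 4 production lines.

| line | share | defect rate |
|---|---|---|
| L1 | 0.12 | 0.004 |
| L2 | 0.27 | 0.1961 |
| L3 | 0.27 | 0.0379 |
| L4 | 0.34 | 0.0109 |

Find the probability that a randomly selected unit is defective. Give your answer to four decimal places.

Using total probability over the partition,
P(D) = P(D|L1)·P(L1) + P(D|L2)·P(L2) + P(D|L3)·P(L3) + P(D|L4)·P(L4)
      = 0.004·0.12 + 0.1961·0.27 + 0.0379·0.27 + 0.0109·0.34
      = 0.00048 + 0.052947 + 0.010233 + 0.003706 = 0.067366

0.0674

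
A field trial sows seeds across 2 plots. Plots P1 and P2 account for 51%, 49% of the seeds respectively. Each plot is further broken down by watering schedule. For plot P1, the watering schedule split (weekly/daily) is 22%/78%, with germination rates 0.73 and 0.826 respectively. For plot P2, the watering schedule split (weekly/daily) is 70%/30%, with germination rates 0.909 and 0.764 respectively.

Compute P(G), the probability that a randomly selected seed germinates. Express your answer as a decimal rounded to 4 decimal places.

P(G) ≈ 0.8346

P(G|P1) = 0.22·0.73 + 0.78·0.826 = 0.1606 + 0.64428 = 0.80488
P(G|P2) = 0.7·0.909 + 0.3·0.764 = 0.6363 + 0.2292 = 0.8655
Then overall,
P(G) = 0.51·0.80488 + 0.49·0.8655
      = 0.4104888 + 0.424095 = 0.8345838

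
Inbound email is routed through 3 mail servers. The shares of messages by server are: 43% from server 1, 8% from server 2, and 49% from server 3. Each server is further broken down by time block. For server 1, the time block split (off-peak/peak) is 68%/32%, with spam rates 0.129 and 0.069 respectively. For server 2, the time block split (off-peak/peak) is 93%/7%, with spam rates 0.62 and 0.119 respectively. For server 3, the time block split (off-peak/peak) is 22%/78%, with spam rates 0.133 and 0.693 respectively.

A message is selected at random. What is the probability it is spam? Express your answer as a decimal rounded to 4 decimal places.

P(S) ≈ 0.3732

P(S|1) = 0.68·0.129 + 0.32·0.069 = 0.08772 + 0.02208 = 0.1098
P(S|2) = 0.93·0.62 + 0.07·0.119 = 0.5766 + 0.00833 = 0.58493
P(S|3) = 0.22·0.133 + 0.78·0.693 = 0.02926 + 0.54054 = 0.5698
Then overall,
P(S) = 0.43·0.1098 + 0.08·0.58493 + 0.49·0.5698
      = 0.047214 + 0.0467944 + 0.279202 = 0.3732104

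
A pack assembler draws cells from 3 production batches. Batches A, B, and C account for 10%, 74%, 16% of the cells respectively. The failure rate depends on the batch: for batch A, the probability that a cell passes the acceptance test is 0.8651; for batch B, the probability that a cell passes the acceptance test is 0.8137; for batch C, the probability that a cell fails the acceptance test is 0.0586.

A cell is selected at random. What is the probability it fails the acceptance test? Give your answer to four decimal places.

P(F) ≈ 0.1607

P(F|A) = 1 − 0.8651 = 0.1349.
P(F|B) = 1 − 0.8137 = 0.1863.
Using total probability over the partition,
P(F) = P(F|A)·P(A) + P(F|B)·P(B) + P(F|C)·P(C)
      = 0.1349·0.1 + 0.1863·0.74 + 0.0586·0.16
      = 0.01349 + 0.137862 + 0.009376 = 0.160728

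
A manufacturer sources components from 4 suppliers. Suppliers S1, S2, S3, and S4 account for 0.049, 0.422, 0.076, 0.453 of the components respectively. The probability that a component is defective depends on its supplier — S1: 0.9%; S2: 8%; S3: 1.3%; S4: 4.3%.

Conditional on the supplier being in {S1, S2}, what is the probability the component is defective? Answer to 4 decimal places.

0.0726

Let S = {S1, S2}.
P(S) = 0.049 + 0.422 = 0.471.
P(D ∩ S) = 0.009·0.049 + 0.08·0.422 = 0.000441 + 0.03376 = 0.034201.
P(D | S) = 0.034201 / 0.471 = 0.072614…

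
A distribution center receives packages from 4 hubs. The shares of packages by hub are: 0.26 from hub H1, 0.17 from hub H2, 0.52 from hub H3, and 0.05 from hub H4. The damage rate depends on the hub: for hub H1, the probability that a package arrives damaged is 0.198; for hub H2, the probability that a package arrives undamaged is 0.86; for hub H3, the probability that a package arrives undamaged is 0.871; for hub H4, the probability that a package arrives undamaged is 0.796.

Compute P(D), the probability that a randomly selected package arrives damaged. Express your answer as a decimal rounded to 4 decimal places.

P(D) ≈ 0.1526

P(D|H2) = 1 − 0.86 = 0.14.
P(D|H3) = 1 − 0.871 = 0.129.
P(D|H4) = 1 − 0.796 = 0.204.
P(D) = P(D|H1)·P(H1) + P(D|H2)·P(H2) + P(D|H3)·P(H3) + P(D|H4)·P(H4)
      = 0.198·0.26 + 0.14·0.17 + 0.129·0.52 + 0.204·0.05
      = 0.05148 + 0.0238 + 0.06708 + 0.0102 = 0.15256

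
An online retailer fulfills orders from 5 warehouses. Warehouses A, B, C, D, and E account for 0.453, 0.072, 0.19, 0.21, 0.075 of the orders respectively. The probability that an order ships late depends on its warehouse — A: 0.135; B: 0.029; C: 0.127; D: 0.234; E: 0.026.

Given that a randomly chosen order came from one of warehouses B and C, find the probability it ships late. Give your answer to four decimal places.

Let S = {B, C}.
P(S) = 0.072 + 0.19 = 0.262.
P(L ∩ S) = 0.029·0.072 + 0.127·0.19 = 0.002088 + 0.02413 = 0.026218.
P(L | S) = 0.026218 / 0.262 = 0.100069…

P(L|S) ≈ 0.1001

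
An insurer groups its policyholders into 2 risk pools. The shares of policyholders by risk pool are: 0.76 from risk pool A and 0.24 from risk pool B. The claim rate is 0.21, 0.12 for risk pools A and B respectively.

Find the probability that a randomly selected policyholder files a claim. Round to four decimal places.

Using total probability over the partition,
P(C) = P(C|A)·P(A) + P(C|B)·P(B)
      = 0.21·0.76 + 0.12·0.24
      = 0.1596 + 0.0288 = 0.1884

0.1884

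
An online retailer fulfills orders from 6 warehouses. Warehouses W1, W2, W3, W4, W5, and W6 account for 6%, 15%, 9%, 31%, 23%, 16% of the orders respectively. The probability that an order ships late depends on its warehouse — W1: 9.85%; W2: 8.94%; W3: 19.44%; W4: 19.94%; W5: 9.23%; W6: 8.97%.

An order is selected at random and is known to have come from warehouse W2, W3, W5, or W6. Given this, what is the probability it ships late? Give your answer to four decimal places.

Let S = {W2, W3, W5, W6}.
P(S) = 0.15 + 0.09 + 0.23 + 0.16 = 0.63.
P(L ∩ S) = 0.0894·0.15 + 0.1944·0.09 + 0.0923·0.23 + 0.0897·0.16 = 0.01341 + 0.017496 + 0.021229 + 0.014352 = 0.066487.
P(L | S) = 0.066487 / 0.63 = 0.105535…

P(L|S) ≈ 0.1055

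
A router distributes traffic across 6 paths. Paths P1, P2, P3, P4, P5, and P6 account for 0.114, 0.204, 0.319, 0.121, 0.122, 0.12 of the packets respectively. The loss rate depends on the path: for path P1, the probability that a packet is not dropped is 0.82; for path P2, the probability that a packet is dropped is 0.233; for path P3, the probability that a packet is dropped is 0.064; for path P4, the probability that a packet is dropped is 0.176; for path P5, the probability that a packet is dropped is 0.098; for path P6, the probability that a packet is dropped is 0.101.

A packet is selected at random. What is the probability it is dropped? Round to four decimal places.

0.1338

P(L|P1) = 1 − 0.82 = 0.18.
Summing over the partition,
P(L) = P(L|P1)·P(P1) + P(L|P2)·P(P2) + P(L|P3)·P(P3) + P(L|P4)·P(P4) + P(L|P5)·P(P5) + P(L|P6)·P(P6)
      = 0.18·0.114 + 0.233·0.204 + 0.064·0.319 + 0.176·0.121 + 0.098·0.122 + 0.101·0.12
      = 0.02052 + 0.047532 + 0.020416 + 0.021296 + 0.011956 + 0.01212 = 0.13384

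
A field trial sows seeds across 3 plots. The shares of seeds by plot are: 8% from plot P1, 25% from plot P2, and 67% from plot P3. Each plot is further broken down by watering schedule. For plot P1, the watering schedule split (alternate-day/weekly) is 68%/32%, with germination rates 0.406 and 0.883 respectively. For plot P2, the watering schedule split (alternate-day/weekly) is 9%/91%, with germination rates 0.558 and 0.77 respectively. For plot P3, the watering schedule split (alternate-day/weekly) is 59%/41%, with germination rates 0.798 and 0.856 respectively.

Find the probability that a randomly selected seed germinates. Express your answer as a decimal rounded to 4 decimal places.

P(G) ≈ 0.7830

P(G|P1) = 0.68·0.406 + 0.32·0.883 = 0.27608 + 0.28256 = 0.55864
P(G|P2) = 0.09·0.558 + 0.91·0.77 = 0.05022 + 0.7007 = 0.75092
P(G|P3) = 0.59·0.798 + 0.41·0.856 = 0.47082 + 0.35096 = 0.82178
Then overall,
P(G) = 0.08·0.55864 + 0.25·0.75092 + 0.67·0.82178
      = 0.0446912 + 0.18773 + 0.5505926 = 0.7830138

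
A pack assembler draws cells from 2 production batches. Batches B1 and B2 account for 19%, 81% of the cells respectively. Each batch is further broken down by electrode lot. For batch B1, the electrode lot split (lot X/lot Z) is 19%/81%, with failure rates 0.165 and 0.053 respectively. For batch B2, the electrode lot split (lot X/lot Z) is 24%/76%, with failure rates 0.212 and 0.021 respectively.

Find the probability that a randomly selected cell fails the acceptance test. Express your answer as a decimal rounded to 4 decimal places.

P(F) ≈ 0.0683

P(F|B1) = 0.19·0.165 + 0.81·0.053 = 0.03135 + 0.04293 = 0.07428
P(F|B2) = 0.24·0.212 + 0.76·0.021 = 0.05088 + 0.01596 = 0.06684
Then overall,
P(F) = 0.19·0.07428 + 0.81·0.06684
      = 0.0141132 + 0.0541404 = 0.0682536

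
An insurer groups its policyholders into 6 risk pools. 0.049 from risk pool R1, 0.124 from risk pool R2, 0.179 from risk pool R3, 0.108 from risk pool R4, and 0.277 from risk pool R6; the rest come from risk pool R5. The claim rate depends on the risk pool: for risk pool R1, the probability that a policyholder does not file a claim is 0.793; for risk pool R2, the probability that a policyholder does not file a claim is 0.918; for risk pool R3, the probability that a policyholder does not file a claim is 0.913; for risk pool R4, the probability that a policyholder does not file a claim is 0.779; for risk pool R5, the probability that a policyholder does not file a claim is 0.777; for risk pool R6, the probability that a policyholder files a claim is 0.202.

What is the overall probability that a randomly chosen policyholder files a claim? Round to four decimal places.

P(R5) = 1 − (0.049 + 0.124 + 0.179 + 0.108 + 0.277) = 0.263.
P(C|R1) = 1 − 0.793 = 0.207.
P(C|R2) = 1 − 0.918 = 0.082.
P(C|R3) = 1 − 0.913 = 0.087.
P(C|R4) = 1 − 0.779 = 0.221.
P(C|R5) = 1 − 0.777 = 0.223.
P(C) = P(C|R1)·P(R1) + P(C|R2)·P(R2) + P(C|R3)·P(R3) + P(C|R4)·P(R4) + P(C|R5)·P(R5) + P(C|R6)·P(R6)
      = 0.207·0.049 + 0.082·0.124 + 0.087·0.179 + 0.221·0.108 + 0.223·0.263 + 0.202·0.277
      = 0.010143 + 0.010168 + 0.015573 + 0.023868 + 0.058649 + 0.055954 = 0.174355

P(C) ≈ 0.1744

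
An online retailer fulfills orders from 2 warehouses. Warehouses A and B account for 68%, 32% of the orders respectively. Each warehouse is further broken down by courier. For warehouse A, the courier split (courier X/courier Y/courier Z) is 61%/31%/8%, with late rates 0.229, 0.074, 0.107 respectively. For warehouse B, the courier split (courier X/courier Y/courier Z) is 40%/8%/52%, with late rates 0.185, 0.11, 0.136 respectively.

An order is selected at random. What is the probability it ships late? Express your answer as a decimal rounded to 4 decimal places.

P(L) ≈ 0.1655

P(L|A) = 0.61·0.229 + 0.31·0.074 + 0.08·0.107 = 0.13969 + 0.02294 + 0.00856 = 0.17119
P(L|B) = 0.4·0.185 + 0.08·0.11 + 0.52·0.136 = 0.074 + 0.0088 + 0.07072 = 0.15352
Then overall,
P(L) = 0.68·0.17119 + 0.32·0.15352
      = 0.1164092 + 0.0491264 = 0.1655356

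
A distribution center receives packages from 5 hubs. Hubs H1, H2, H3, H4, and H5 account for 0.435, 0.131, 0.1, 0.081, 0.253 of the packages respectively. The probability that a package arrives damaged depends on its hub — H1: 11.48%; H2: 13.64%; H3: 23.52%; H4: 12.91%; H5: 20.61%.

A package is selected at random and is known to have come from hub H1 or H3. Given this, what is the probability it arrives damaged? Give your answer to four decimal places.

0.1373

Let S = {H1, H3}.
P(S) = 0.435 + 0.1 = 0.535.
P(D ∩ S) = 0.1148·0.435 + 0.2352·0.1 = 0.049938 + 0.02352 = 0.073458.
P(D | S) = 0.073458 / 0.535 = 0.137305…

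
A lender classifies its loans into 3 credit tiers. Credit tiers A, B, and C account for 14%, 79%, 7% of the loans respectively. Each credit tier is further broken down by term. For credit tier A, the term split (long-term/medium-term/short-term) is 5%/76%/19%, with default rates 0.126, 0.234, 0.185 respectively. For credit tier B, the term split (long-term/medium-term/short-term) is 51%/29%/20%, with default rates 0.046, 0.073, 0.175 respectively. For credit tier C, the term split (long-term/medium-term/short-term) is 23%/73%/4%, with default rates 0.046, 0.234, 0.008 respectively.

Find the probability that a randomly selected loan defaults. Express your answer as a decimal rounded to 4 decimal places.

P(D|A) = 0.05·0.126 + 0.76·0.234 + 0.19·0.185 = 0.0063 + 0.17784 + 0.03515 = 0.21929
P(D|B) = 0.51·0.046 + 0.29·0.073 + 0.2·0.175 = 0.02346 + 0.02117 + 0.035 = 0.07963
P(D|C) = 0.23·0.046 + 0.73·0.234 + 0.04·0.008 = 0.01058 + 0.17082 + 0.00032 = 0.18172
Then overall,
P(D) = 0.14·0.21929 + 0.79·0.07963 + 0.07·0.18172
      = 0.0307006 + 0.0629077 + 0.0127204 = 0.1063287

0.1063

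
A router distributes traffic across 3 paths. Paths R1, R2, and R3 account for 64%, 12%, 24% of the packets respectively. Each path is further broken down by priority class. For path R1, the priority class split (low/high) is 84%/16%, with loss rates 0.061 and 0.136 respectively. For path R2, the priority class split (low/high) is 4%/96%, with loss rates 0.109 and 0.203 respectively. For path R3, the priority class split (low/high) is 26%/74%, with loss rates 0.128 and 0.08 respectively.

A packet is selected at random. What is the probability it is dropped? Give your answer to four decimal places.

P(L|R1) = 0.84·0.061 + 0.16·0.136 = 0.05124 + 0.02176 = 0.073
P(L|R2) = 0.04·0.109 + 0.96·0.203 = 0.00436 + 0.19488 = 0.19924
P(L|R3) = 0.26·0.128 + 0.74·0.08 = 0.03328 + 0.0592 = 0.09248
Then overall,
P(L) = 0.64·0.073 + 0.12·0.19924 + 0.24·0.09248
      = 0.04672 + 0.0239088 + 0.0221952 = 0.092824

P(L) ≈ 0.0928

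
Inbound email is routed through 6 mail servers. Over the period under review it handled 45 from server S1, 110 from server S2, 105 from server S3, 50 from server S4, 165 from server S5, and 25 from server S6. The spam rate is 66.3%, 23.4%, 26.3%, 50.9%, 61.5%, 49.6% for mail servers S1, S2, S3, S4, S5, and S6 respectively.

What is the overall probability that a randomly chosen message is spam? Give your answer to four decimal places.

Total: 45 + 110 + 105 + 50 + 165 + 25 = 500.
P(S1) = 45/500 = 0.09. P(S2) = 110/500 = 0.22. P(S3) = 105/500 = 0.21. P(S4) = 50/500 = 0.1. P(S5) = 165/500 = 0.33. P(S6) = 25/500 = 0.05.
By the law of total probability,
P(S) = P(S|S1)·P(S1) + P(S|S2)·P(S2) + P(S|S3)·P(S3) + P(S|S4)·P(S4) + P(S|S5)·P(S5) + P(S|S6)·P(S6)
      = 0.663·0.09 + 0.234·0.22 + 0.263·0.21 + 0.509·0.1 + 0.615·0.33 + 0.496·0.05
      = 0.05967 + 0.05148 + 0.05523 + 0.0509 + 0.20295 + 0.0248 = 0.44503

0.4450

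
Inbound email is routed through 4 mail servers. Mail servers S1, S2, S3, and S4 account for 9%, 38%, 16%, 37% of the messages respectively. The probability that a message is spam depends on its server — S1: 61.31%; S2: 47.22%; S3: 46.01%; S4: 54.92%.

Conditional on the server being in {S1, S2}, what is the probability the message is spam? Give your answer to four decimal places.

Let J = {S1, S2}.
P(J) = 0.09 + 0.38 = 0.47.
P(S ∩ J) = 0.6131·0.09 + 0.4722·0.38 = 0.055179 + 0.179436 = 0.234615.
P(S | J) = 0.234615 / 0.47 = 0.499181…

0.4992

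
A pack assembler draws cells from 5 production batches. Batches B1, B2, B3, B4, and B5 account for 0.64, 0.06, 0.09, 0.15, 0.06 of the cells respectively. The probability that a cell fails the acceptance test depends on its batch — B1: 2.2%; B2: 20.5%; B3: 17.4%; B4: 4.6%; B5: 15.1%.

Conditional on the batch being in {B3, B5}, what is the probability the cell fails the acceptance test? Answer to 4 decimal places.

0.1648

Let S = {B3, B5}.
P(S) = 0.09 + 0.06 = 0.15.
P(F ∩ S) = 0.174·0.09 + 0.151·0.06 = 0.01566 + 0.00906 = 0.02472.
P(F | S) = 0.02472 / 0.15 = 0.164800…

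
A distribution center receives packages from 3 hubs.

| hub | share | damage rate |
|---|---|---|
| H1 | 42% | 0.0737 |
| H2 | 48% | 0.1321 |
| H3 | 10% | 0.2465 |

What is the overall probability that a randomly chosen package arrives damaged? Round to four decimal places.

By the law of total probability,
P(D) = P(D|H1)·P(H1) + P(D|H2)·P(H2) + P(D|H3)·P(H3)
      = 0.0737·0.42 + 0.1321·0.48 + 0.2465·0.1
      = 0.030954 + 0.063408 + 0.02465 = 0.119012

P(D) ≈ 0.1190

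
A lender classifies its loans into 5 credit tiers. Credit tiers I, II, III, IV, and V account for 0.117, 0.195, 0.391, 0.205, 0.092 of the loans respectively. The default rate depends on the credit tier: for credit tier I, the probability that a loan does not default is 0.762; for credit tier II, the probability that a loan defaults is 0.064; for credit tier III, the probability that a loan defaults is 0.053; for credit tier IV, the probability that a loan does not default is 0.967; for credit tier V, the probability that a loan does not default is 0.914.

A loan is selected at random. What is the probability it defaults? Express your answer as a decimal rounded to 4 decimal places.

P(D|I) = 1 − 0.762 = 0.238.
P(D|IV) = 1 − 0.967 = 0.033.
P(D|V) = 1 − 0.914 = 0.086.
Summing over the partition,
P(D) = P(D|I)·P(I) + P(D|II)·P(II) + P(D|III)·P(III) + P(D|IV)·P(IV) + P(D|V)·P(V)
      = 0.238·0.117 + 0.064·0.195 + 0.053·0.391 + 0.033·0.205 + 0.086·0.092
      = 0.027846 + 0.01248 + 0.020723 + 0.006765 + 0.007912 = 0.075726

0.0757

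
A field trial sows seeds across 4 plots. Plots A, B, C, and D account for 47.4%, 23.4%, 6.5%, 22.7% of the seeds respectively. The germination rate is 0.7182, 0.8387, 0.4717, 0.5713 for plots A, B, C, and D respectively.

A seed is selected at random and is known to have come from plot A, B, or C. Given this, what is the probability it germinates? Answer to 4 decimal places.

0.7339

Let S = {A, B, C}.
P(S) = 0.474 + 0.234 + 0.065 = 0.773.
P(G ∩ S) = 0.7182·0.474 + 0.8387·0.234 + 0.4717·0.065 = 0.3404268 + 0.1962558 + 0.0306605 = 0.5673431.
P(G | S) = 0.5673431 / 0.773 = 0.733950…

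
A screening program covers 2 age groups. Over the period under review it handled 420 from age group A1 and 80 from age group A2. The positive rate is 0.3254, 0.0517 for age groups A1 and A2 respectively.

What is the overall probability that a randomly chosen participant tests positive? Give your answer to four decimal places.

Total: 420 + 80 = 500.
P(A1) = 420/500 = 0.84. P(A2) = 80/500 = 0.16.
Using total probability over the partition,
P(T) = P(T|A1)·P(A1) + P(T|A2)·P(A2)
      = 0.3254·0.84 + 0.0517·0.16
      = 0.273336 + 0.008272 = 0.281608

P(T) ≈ 0.2816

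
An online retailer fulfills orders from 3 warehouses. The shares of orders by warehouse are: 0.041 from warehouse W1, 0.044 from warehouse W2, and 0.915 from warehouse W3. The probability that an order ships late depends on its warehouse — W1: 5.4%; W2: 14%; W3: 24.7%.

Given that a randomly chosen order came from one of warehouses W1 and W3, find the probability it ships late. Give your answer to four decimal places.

0.2387

Let S = {W1, W3}.
P(S) = 0.041 + 0.915 = 0.956.
P(L ∩ S) = 0.054·0.041 + 0.247·0.915 = 0.002214 + 0.226005 = 0.228219.
P(L | S) = 0.228219 / 0.956 = 0.238723…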